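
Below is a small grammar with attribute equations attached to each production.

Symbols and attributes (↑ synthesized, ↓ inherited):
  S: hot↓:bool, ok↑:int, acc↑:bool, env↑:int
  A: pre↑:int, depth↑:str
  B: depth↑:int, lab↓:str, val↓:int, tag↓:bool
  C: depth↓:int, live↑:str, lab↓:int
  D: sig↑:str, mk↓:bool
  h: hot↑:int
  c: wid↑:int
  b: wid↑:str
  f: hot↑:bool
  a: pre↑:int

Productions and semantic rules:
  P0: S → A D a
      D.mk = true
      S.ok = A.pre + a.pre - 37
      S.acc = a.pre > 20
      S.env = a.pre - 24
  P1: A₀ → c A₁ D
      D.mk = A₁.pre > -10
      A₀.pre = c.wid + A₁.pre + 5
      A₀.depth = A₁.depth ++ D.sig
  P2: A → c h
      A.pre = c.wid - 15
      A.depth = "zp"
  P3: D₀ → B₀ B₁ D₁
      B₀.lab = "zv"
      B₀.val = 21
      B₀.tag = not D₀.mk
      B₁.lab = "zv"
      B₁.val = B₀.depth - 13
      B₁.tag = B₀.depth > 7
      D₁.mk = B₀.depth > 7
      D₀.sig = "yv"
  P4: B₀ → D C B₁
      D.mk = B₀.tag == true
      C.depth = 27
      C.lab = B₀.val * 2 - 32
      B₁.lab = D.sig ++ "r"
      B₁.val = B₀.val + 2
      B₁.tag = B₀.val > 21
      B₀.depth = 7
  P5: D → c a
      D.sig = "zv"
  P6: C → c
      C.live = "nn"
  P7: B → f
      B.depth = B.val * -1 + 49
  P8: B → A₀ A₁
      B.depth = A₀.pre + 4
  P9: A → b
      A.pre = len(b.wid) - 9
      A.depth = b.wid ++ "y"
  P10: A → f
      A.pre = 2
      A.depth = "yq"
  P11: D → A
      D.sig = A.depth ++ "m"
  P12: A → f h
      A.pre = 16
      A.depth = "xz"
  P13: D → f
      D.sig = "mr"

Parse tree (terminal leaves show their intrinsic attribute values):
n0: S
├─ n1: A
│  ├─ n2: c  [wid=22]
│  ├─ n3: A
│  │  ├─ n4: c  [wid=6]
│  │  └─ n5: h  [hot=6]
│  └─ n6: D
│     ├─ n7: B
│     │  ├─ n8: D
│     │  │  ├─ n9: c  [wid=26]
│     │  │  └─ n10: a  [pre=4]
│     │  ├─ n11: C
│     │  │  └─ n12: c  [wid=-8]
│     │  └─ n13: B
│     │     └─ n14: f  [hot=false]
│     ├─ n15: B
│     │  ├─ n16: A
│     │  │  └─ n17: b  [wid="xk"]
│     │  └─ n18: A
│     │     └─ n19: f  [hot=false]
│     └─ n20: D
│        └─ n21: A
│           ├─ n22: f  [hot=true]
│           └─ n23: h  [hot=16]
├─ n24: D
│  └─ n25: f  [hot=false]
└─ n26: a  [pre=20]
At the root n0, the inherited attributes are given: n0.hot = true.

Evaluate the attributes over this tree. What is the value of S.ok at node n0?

1. n0.hot = true  [given at root]
2. n2.wid = 22  [terminal]
3. n4.wid = 6  [terminal]
4. n5.hot = 6  [terminal]
5. n3.pre = -9  [c.wid - 15]
6. n3.depth = "zp"  ["zp"]
7. n6.mk = true  [A₁.pre > -10]
8. n7.lab = "zv"  ["zv"]
9. n7.val = 21  [21]
10. n7.tag = false  [not D₀.mk]
11. n8.mk = false  [B₀.tag == true]
12. n9.wid = 26  [terminal]
13. n10.pre = 4  [terminal]
14. n8.sig = "zv"  ["zv"]
15. n11.depth = 27  [27]
16. n11.lab = 10  [B₀.val * 2 - 32]
17. n12.wid = -8  [terminal]
18. n11.live = "nn"  ["nn"]
19. n13.lab = "zvr"  [D.sig ++ "r"]
20. n13.val = 23  [B₀.val + 2]
21. n13.tag = false  [B₀.val > 21]
22. n14.hot = false  [terminal]
23. n13.depth = 26  [B.val * -1 + 49]
24. n7.depth = 7  [7]
25. n15.lab = "zv"  ["zv"]
26. n15.val = -6  [B₀.depth - 13]
27. n15.tag = false  [B₀.depth > 7]
28. n17.wid = "xk"  [terminal]
29. n16.pre = -7  [len(b.wid) - 9]
30. n16.depth = "xky"  [b.wid ++ "y"]
31. n19.hot = false  [terminal]
32. n18.pre = 2  [2]
33. n18.depth = "yq"  ["yq"]
34. n15.depth = -3  [A₀.pre + 4]
35. n20.mk = false  [B₀.depth > 7]
36. n22.hot = true  [terminal]
37. n23.hot = 16  [terminal]
38. n21.pre = 16  [16]
39. n21.depth = "xz"  ["xz"]
40. n20.sig = "xzm"  [A.depth ++ "m"]
41. n6.sig = "yv"  ["yv"]
42. n1.pre = 18  [c.wid + A₁.pre + 5]
43. n1.depth = "zpyv"  [A₁.depth ++ D.sig]
44. n24.mk = true  [true]
45. n25.hot = false  [terminal]
46. n24.sig = "mr"  ["mr"]
47. n26.pre = 20  [terminal]
48. n0.ok = 1  [A.pre + a.pre - 37]
49. n0.acc = false  [a.pre > 20]
50. n0.env = -4  [a.pre - 24]

1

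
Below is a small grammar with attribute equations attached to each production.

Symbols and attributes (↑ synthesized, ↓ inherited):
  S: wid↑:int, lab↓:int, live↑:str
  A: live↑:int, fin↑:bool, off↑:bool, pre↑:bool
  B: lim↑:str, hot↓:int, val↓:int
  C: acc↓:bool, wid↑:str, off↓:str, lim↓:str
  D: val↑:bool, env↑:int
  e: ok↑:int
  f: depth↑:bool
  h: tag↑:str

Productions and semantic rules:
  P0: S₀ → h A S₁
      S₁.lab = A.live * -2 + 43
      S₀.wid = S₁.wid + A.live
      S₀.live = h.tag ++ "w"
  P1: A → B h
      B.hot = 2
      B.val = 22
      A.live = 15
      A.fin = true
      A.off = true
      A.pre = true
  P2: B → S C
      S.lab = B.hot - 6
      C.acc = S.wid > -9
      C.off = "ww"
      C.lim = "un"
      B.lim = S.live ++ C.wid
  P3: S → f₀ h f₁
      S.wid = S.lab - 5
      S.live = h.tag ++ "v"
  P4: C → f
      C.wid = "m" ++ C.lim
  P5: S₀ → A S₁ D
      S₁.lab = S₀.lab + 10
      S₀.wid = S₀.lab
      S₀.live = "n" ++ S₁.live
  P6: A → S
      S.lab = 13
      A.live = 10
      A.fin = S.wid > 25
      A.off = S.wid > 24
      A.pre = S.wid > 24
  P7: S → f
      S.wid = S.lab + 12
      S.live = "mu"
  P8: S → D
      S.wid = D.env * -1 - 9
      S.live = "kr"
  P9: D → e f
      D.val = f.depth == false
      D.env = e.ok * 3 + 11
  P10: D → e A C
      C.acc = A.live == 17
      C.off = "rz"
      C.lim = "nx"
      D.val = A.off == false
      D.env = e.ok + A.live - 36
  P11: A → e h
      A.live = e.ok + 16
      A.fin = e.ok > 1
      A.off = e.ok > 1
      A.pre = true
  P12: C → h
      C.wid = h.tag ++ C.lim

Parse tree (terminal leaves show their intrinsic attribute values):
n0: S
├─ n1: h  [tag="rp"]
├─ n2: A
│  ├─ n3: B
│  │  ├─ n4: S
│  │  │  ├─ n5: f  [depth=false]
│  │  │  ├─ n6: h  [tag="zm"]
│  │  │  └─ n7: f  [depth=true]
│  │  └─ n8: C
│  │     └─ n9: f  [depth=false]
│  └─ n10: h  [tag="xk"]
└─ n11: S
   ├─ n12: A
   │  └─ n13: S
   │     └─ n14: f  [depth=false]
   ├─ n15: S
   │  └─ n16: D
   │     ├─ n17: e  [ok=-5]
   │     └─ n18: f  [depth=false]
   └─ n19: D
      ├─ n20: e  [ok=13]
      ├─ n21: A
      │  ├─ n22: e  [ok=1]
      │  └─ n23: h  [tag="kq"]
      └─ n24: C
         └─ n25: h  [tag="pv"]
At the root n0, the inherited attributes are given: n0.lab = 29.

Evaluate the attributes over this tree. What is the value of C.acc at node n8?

false

1. n0.lab = 29  [given at root]
2. n1.tag = "rp"  [terminal]
3. n3.hot = 2  [2]
4. n3.val = 22  [22]
5. n4.lab = -4  [B.hot - 6]
6. n5.depth = false  [terminal]
7. n6.tag = "zm"  [terminal]
8. n7.depth = true  [terminal]
9. n4.wid = -9  [S.lab - 5]
10. n4.live = "zmv"  [h.tag ++ "v"]
11. n8.acc = false  [S.wid > -9]
12. n8.off = "ww"  ["ww"]
13. n8.lim = "un"  ["un"]
14. n9.depth = false  [terminal]
15. n8.wid = "mun"  ["m" ++ C.lim]
16. n3.lim = "zmvmun"  [S.live ++ C.wid]
17. n10.tag = "xk"  [terminal]
18. n2.live = 15  [15]
19. n2.fin = true  [true]
20. n2.off = true  [true]
21. n2.pre = true  [true]
22. n11.lab = 13  [A.live * -2 + 43]
23. n13.lab = 13  [13]
24. n14.depth = false  [terminal]
25. n13.wid = 25  [S.lab + 12]
26. n13.live = "mu"  ["mu"]
27. n12.live = 10  [10]
28. n12.fin = false  [S.wid > 25]
29. n12.off = true  [S.wid > 24]
30. n12.pre = true  [S.wid > 24]
31. n15.lab = 23  [S₀.lab + 10]
32. n17.ok = -5  [terminal]
33. n18.depth = false  [terminal]
34. n16.val = true  [f.depth == false]
35. n16.env = -4  [e.ok * 3 + 11]
36. n15.wid = -5  [D.env * -1 - 9]
37. n15.live = "kr"  ["kr"]
38. n20.ok = 13  [terminal]
39. n22.ok = 1  [terminal]
40. n23.tag = "kq"  [terminal]
41. n21.live = 17  [e.ok + 16]
42. n21.fin = false  [e.ok > 1]
43. n21.off = false  [e.ok > 1]
44. n21.pre = true  [true]
45. n24.acc = true  [A.live == 17]
46. n24.off = "rz"  ["rz"]
47. n24.lim = "nx"  ["nx"]
48. n25.tag = "pv"  [terminal]
49. n24.wid = "pvnx"  [h.tag ++ C.lim]
50. n19.val = true  [A.off == false]
51. n19.env = -6  [e.ok + A.live - 36]
52. n11.wid = 13  [S₀.lab]
53. n11.live = "nkr"  ["n" ++ S₁.live]
54. n0.wid = 28  [S₁.wid + A.live]
55. n0.live = "rpw"  [h.tag ++ "w"]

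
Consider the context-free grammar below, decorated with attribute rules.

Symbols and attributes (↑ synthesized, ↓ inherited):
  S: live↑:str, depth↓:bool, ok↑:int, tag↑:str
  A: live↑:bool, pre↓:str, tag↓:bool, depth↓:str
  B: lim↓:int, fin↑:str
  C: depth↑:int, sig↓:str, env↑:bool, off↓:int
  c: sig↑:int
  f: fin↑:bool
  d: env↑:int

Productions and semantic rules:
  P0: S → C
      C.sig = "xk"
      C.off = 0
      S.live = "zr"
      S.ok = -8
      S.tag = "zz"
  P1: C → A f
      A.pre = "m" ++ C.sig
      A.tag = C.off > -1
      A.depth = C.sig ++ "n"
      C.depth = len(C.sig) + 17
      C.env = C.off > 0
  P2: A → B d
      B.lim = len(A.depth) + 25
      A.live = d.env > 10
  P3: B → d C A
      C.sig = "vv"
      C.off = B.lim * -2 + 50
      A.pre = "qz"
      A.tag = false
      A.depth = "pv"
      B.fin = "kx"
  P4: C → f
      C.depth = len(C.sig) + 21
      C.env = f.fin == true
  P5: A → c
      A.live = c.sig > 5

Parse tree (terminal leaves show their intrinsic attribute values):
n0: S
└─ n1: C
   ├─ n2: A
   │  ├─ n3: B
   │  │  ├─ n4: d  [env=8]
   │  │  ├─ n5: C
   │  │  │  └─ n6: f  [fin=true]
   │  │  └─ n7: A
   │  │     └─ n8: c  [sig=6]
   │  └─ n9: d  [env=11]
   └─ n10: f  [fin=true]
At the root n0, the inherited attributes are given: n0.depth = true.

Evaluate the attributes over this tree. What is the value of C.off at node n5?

-6

1. n0.depth = true  [given at root]
2. n1.sig = "xk"  ["xk"]
3. n1.off = 0  [0]
4. n2.pre = "mxk"  ["m" ++ C.sig]
5. n2.tag = true  [C.off > -1]
6. n2.depth = "xkn"  [C.sig ++ "n"]
7. n3.lim = 28  [len(A.depth) + 25]
8. n4.env = 8  [terminal]
9. n5.sig = "vv"  ["vv"]
10. n5.off = -6  [B.lim * -2 + 50]
11. n6.fin = true  [terminal]
12. n5.depth = 23  [len(C.sig) + 21]
13. n5.env = true  [f.fin == true]
14. n7.pre = "qz"  ["qz"]
15. n7.tag = false  [false]
16. n7.depth = "pv"  ["pv"]
17. n8.sig = 6  [terminal]
18. n7.live = true  [c.sig > 5]
19. n3.fin = "kx"  ["kx"]
20. n9.env = 11  [terminal]
21. n2.live = true  [d.env > 10]
22. n10.fin = true  [terminal]
23. n1.depth = 19  [len(C.sig) + 17]
24. n1.env = false  [C.off > 0]
25. n0.live = "zr"  ["zr"]
26. n0.ok = -8  [-8]
27. n0.tag = "zz"  ["zz"]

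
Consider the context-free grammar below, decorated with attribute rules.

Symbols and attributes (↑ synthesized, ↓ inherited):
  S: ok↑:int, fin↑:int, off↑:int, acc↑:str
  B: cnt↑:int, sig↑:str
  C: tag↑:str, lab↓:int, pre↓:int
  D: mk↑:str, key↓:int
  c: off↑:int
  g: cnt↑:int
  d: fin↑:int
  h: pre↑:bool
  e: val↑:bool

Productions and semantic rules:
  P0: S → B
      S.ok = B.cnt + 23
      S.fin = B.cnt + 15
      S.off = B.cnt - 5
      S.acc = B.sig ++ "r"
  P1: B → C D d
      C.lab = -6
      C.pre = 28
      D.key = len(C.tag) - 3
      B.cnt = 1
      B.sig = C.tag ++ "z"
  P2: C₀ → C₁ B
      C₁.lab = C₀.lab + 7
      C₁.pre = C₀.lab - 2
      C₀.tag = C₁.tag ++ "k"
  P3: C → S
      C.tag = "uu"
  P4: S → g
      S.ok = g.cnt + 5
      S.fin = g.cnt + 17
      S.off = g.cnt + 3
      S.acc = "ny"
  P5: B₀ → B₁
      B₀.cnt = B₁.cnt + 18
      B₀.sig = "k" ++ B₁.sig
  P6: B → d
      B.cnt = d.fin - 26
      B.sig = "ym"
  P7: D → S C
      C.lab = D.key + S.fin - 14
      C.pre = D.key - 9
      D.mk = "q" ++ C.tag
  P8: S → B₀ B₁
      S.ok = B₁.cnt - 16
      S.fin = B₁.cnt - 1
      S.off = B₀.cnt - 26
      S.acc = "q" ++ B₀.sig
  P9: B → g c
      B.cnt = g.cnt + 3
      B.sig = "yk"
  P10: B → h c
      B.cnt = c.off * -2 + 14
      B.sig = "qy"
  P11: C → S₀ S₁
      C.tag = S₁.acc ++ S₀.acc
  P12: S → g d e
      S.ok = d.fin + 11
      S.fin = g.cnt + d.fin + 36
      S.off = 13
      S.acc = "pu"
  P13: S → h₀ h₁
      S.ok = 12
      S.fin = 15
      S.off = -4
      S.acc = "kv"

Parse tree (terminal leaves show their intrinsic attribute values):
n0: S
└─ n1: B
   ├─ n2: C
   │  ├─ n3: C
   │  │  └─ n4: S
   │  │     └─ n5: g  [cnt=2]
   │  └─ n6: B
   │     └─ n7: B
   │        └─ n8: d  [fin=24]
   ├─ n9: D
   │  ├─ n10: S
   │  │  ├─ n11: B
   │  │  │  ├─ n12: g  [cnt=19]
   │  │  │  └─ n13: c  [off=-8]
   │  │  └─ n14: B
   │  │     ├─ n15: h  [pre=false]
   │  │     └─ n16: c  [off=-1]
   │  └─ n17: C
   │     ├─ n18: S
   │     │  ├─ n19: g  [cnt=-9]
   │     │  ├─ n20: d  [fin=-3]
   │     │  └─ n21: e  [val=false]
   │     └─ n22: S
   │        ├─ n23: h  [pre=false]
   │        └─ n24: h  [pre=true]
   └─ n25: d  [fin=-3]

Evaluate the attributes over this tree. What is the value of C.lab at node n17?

1

1. n2.lab = -6  [-6]
2. n2.pre = 28  [28]
3. n3.lab = 1  [C₀.lab + 7]
4. n3.pre = -8  [C₀.lab - 2]
5. n5.cnt = 2  [terminal]
6. n4.ok = 7  [g.cnt + 5]
7. n4.fin = 19  [g.cnt + 17]
8. n4.off = 5  [g.cnt + 3]
9. n4.acc = "ny"  ["ny"]
10. n3.tag = "uu"  ["uu"]
11. n8.fin = 24  [terminal]
12. n7.cnt = -2  [d.fin - 26]
13. n7.sig = "ym"  ["ym"]
14. n6.cnt = 16  [B₁.cnt + 18]
15. n6.sig = "kym"  ["k" ++ B₁.sig]
16. n2.tag = "uuk"  [C₁.tag ++ "k"]
17. n9.key = 0  [len(C.tag) - 3]
18. n12.cnt = 19  [terminal]
19. n13.off = -8  [terminal]
20. n11.cnt = 22  [g.cnt + 3]
21. n11.sig = "yk"  ["yk"]
22. n15.pre = false  [terminal]
23. n16.off = -1  [terminal]
24. n14.cnt = 16  [c.off * -2 + 14]
25. n14.sig = "qy"  ["qy"]
26. n10.ok = 0  [B₁.cnt - 16]
27. n10.fin = 15  [B₁.cnt - 1]
28. n10.off = -4  [B₀.cnt - 26]
29. n10.acc = "qyk"  ["q" ++ B₀.sig]
30. n17.lab = 1  [D.key + S.fin - 14]
31. n17.pre = -9  [D.key - 9]
32. n19.cnt = -9  [terminal]
33. n20.fin = -3  [terminal]
34. n21.val = false  [terminal]
35. n18.ok = 8  [d.fin + 11]
36. n18.fin = 24  [g.cnt + d.fin + 36]
37. n18.off = 13  [13]
38. n18.acc = "pu"  ["pu"]
39. n23.pre = false  [terminal]
40. n24.pre = true  [terminal]
41. n22.ok = 12  [12]
42. n22.fin = 15  [15]
43. n22.off = -4  [-4]
44. n22.acc = "kv"  ["kv"]
45. n17.tag = "kvpu"  [S₁.acc ++ S₀.acc]
46. n9.mk = "qkvpu"  ["q" ++ C.tag]
47. n25.fin = -3  [terminal]
48. n1.cnt = 1  [1]
49. n1.sig = "uukz"  [C.tag ++ "z"]
50. n0.ok = 24  [B.cnt + 23]
51. n0.fin = 16  [B.cnt + 15]
52. n0.off = -4  [B.cnt - 5]
53. n0.acc = "uukzr"  [B.sig ++ "r"]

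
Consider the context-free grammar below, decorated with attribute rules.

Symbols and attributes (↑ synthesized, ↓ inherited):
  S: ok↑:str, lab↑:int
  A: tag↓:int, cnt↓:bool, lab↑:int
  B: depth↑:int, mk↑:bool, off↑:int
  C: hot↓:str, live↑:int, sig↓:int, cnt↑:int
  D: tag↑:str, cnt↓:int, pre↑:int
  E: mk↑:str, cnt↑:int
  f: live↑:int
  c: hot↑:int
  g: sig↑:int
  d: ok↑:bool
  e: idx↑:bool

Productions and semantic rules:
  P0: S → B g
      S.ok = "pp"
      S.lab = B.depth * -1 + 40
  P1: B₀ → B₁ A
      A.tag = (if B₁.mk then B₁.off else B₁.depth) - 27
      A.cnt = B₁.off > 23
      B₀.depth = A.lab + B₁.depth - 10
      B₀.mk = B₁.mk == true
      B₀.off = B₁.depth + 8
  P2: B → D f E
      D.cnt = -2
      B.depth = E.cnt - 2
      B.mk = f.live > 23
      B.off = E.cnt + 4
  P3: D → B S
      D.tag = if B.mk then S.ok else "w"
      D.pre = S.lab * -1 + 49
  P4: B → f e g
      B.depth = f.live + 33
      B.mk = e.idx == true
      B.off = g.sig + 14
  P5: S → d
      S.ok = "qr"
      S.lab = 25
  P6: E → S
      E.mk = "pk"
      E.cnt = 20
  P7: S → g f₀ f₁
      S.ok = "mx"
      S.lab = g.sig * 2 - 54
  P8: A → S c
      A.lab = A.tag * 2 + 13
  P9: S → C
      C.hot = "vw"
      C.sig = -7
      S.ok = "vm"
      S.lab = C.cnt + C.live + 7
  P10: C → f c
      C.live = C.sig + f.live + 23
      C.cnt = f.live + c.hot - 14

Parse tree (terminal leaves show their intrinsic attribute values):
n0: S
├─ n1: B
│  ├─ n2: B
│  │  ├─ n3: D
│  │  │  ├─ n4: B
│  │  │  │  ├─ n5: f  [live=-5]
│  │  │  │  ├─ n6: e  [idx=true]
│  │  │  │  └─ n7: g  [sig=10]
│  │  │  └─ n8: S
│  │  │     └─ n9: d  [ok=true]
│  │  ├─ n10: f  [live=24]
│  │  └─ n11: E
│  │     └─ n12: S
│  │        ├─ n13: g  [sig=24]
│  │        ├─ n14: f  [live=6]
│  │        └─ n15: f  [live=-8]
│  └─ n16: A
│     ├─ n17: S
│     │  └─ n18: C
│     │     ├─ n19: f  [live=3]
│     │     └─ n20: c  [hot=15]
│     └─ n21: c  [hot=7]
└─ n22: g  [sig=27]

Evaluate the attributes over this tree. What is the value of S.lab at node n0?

1. n3.cnt = -2  [-2]
2. n5.live = -5  [terminal]
3. n6.idx = true  [terminal]
4. n7.sig = 10  [terminal]
5. n4.depth = 28  [f.live + 33]
6. n4.mk = true  [e.idx == true]
7. n4.off = 24  [g.sig + 14]
8. n9.ok = true  [terminal]
9. n8.ok = "qr"  ["qr"]
10. n8.lab = 25  [25]
11. n3.tag = "qr"  [if B.mk then S.ok else "w"]
12. n3.pre = 24  [S.lab * -1 + 49]
13. n10.live = 24  [terminal]
14. n13.sig = 24  [terminal]
15. n14.live = 6  [terminal]
16. n15.live = -8  [terminal]
17. n12.ok = "mx"  ["mx"]
18. n12.lab = -6  [g.sig * 2 - 54]
19. n11.mk = "pk"  ["pk"]
20. n11.cnt = 20  [20]
21. n2.depth = 18  [E.cnt - 2]
22. n2.mk = true  [f.live > 23]
23. n2.off = 24  [E.cnt + 4]
24. n16.tag = -3  [(if B₁.mk then B₁.off else B₁.depth) - 27]
25. n16.cnt = true  [B₁.off > 23]
26. n18.hot = "vw"  ["vw"]
27. n18.sig = -7  [-7]
28. n19.live = 3  [terminal]
29. n20.hot = 15  [terminal]
30. n18.live = 19  [C.sig + f.live + 23]
31. n18.cnt = 4  [f.live + c.hot - 14]
32. n17.ok = "vm"  ["vm"]
33. n17.lab = 30  [C.cnt + C.live + 7]
34. n21.hot = 7  [terminal]
35. n16.lab = 7  [A.tag * 2 + 13]
36. n1.depth = 15  [A.lab + B₁.depth - 10]
37. n1.mk = true  [B₁.mk == true]
38. n1.off = 26  [B₁.depth + 8]
39. n22.sig = 27  [terminal]
40. n0.ok = "pp"  ["pp"]
41. n0.lab = 25  [B.depth * -1 + 40]

25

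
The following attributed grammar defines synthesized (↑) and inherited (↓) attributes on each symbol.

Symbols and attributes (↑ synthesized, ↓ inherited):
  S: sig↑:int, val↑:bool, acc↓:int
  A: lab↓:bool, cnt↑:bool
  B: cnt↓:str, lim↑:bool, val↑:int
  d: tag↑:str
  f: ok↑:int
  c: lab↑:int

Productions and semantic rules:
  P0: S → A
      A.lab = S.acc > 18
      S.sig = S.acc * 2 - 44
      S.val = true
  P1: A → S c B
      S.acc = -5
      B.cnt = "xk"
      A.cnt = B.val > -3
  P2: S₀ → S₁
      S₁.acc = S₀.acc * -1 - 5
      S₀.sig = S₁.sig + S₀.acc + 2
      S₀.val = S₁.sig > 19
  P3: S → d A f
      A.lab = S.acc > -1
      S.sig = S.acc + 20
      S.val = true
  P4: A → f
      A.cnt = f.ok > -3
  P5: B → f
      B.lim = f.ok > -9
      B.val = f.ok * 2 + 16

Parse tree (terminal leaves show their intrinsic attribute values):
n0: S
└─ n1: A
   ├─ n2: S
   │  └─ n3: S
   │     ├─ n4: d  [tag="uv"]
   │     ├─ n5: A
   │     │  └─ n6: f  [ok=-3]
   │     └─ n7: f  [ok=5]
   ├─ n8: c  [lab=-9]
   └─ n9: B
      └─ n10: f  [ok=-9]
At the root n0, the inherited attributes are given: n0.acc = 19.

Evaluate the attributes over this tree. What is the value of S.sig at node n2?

17

1. n0.acc = 19  [given at root]
2. n1.lab = true  [S.acc > 18]
3. n2.acc = -5  [-5]
4. n3.acc = 0  [S₀.acc * -1 - 5]
5. n4.tag = "uv"  [terminal]
6. n5.lab = true  [S.acc > -1]
7. n6.ok = -3  [terminal]
8. n5.cnt = false  [f.ok > -3]
9. n7.ok = 5  [terminal]
10. n3.sig = 20  [S.acc + 20]
11. n3.val = true  [true]
12. n2.sig = 17  [S₁.sig + S₀.acc + 2]
13. n2.val = true  [S₁.sig > 19]
14. n8.lab = -9  [terminal]
15. n9.cnt = "xk"  ["xk"]
16. n10.ok = -9  [terminal]
17. n9.lim = false  [f.ok > -9]
18. n9.val = -2  [f.ok * 2 + 16]
19. n1.cnt = true  [B.val > -3]
20. n0.sig = -6  [S.acc * 2 - 44]
21. n0.val = true  [true]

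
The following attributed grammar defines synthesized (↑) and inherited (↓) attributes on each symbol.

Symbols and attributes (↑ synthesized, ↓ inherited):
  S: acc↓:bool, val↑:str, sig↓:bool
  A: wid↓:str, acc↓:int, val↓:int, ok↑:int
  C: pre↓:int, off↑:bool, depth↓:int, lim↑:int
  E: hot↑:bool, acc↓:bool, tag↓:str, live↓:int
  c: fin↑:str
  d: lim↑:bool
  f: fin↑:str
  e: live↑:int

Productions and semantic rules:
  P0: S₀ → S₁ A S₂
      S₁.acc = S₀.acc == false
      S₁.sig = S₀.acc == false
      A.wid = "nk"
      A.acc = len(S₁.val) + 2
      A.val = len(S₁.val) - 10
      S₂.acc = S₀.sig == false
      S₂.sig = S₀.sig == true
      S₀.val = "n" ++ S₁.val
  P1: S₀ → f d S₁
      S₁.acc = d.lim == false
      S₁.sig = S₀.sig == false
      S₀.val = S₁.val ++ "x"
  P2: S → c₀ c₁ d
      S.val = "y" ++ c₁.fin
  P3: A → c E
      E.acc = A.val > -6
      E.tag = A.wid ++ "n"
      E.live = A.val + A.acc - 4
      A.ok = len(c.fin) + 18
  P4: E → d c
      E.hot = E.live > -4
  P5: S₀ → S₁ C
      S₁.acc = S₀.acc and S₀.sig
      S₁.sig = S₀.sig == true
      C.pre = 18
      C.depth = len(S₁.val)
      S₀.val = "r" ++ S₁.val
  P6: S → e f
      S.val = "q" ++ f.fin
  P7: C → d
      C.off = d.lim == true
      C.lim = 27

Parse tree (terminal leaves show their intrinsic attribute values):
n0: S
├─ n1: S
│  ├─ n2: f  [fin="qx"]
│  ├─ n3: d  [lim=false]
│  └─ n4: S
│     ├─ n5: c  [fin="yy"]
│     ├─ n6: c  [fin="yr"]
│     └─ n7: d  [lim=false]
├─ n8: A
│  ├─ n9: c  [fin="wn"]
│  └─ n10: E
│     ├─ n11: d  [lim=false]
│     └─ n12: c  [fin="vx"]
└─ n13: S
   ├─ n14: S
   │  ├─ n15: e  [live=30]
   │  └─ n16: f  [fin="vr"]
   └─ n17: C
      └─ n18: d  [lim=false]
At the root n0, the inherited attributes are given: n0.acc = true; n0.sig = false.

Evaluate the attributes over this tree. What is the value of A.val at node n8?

1. n0.acc = true  [given at root]
2. n0.sig = false  [given at root]
3. n1.acc = false  [S₀.acc == false]
4. n1.sig = false  [S₀.acc == false]
5. n2.fin = "qx"  [terminal]
6. n3.lim = false  [terminal]
7. n4.acc = true  [d.lim == false]
8. n4.sig = true  [S₀.sig == false]
9. n5.fin = "yy"  [terminal]
10. n6.fin = "yr"  [terminal]
11. n7.lim = false  [terminal]
12. n4.val = "yyr"  ["y" ++ c₁.fin]
13. n1.val = "yyrx"  [S₁.val ++ "x"]
14. n8.wid = "nk"  ["nk"]
15. n8.acc = 6  [len(S₁.val) + 2]
16. n8.val = -6  [len(S₁.val) - 10]
17. n9.fin = "wn"  [terminal]
18. n10.acc = false  [A.val > -6]
19. n10.tag = "nkn"  [A.wid ++ "n"]
20. n10.live = -4  [A.val + A.acc - 4]
21. n11.lim = false  [terminal]
22. n12.fin = "vx"  [terminal]
23. n10.hot = false  [E.live > -4]
24. n8.ok = 20  [len(c.fin) + 18]
25. n13.acc = true  [S₀.sig == false]
26. n13.sig = false  [S₀.sig == true]
27. n14.acc = false  [S₀.acc and S₀.sig]
28. n14.sig = false  [S₀.sig == true]
29. n15.live = 30  [terminal]
30. n16.fin = "vr"  [terminal]
31. n14.val = "qvr"  ["q" ++ f.fin]
32. n17.pre = 18  [18]
33. n17.depth = 3  [len(S₁.val)]
34. n18.lim = false  [terminal]
35. n17.off = false  [d.lim == true]
36. n17.lim = 27  [27]
37. n13.val = "rqvr"  ["r" ++ S₁.val]
38. n0.val = "nyyrx"  ["n" ++ S₁.val]

-6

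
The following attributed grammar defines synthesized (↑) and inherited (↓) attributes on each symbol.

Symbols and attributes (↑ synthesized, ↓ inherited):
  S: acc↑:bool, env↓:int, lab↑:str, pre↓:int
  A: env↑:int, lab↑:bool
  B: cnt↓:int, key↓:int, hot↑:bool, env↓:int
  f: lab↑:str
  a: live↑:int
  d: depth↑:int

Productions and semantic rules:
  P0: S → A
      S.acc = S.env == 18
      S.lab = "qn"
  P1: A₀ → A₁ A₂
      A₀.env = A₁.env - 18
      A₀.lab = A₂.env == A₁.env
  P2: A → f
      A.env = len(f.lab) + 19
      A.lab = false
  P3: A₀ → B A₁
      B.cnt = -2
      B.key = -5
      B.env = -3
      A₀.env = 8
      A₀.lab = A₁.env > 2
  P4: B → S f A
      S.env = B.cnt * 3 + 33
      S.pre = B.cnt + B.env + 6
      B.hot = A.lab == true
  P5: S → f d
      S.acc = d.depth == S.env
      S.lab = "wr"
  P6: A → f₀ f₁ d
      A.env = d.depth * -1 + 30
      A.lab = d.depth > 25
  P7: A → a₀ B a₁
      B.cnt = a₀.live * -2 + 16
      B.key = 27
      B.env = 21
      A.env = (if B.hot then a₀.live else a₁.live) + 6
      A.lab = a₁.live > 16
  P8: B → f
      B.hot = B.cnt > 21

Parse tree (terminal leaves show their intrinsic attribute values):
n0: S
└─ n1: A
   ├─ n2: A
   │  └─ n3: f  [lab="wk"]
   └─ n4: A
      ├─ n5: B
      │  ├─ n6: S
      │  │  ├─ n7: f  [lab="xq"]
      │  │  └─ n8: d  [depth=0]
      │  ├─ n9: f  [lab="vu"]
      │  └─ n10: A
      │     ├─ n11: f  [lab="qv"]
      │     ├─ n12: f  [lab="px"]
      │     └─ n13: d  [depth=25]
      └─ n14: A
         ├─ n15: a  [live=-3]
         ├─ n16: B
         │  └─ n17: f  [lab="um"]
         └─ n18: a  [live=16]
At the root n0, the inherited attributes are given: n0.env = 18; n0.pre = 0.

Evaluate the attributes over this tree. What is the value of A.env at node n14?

3

1. n0.env = 18  [given at root]
2. n0.pre = 0  [given at root]
3. n3.lab = "wk"  [terminal]
4. n2.env = 21  [len(f.lab) + 19]
5. n2.lab = false  [false]
6. n5.cnt = -2  [-2]
7. n5.key = -5  [-5]
8. n5.env = -3  [-3]
9. n6.env = 27  [B.cnt * 3 + 33]
10. n6.pre = 1  [B.cnt + B.env + 6]
11. n7.lab = "xq"  [terminal]
12. n8.depth = 0  [terminal]
13. n6.acc = false  [d.depth == S.env]
14. n6.lab = "wr"  ["wr"]
15. n9.lab = "vu"  [terminal]
16. n11.lab = "qv"  [terminal]
17. n12.lab = "px"  [terminal]
18. n13.depth = 25  [terminal]
19. n10.env = 5  [d.depth * -1 + 30]
20. n10.lab = false  [d.depth > 25]
21. n5.hot = false  [A.lab == true]
22. n15.live = -3  [terminal]
23. n16.cnt = 22  [a₀.live * -2 + 16]
24. n16.key = 27  [27]
25. n16.env = 21  [21]
26. n17.lab = "um"  [terminal]
27. n16.hot = true  [B.cnt > 21]
28. n18.live = 16  [terminal]
29. n14.env = 3  [(if B.hot then a₀.live else a₁.live) + 6]
30. n14.lab = false  [a₁.live > 16]
31. n4.env = 8  [8]
32. n4.lab = true  [A₁.env > 2]
33. n1.env = 3  [A₁.env - 18]
34. n1.lab = false  [A₂.env == A₁.env]
35. n0.acc = true  [S.env == 18]
36. n0.lab = "qn"  ["qn"]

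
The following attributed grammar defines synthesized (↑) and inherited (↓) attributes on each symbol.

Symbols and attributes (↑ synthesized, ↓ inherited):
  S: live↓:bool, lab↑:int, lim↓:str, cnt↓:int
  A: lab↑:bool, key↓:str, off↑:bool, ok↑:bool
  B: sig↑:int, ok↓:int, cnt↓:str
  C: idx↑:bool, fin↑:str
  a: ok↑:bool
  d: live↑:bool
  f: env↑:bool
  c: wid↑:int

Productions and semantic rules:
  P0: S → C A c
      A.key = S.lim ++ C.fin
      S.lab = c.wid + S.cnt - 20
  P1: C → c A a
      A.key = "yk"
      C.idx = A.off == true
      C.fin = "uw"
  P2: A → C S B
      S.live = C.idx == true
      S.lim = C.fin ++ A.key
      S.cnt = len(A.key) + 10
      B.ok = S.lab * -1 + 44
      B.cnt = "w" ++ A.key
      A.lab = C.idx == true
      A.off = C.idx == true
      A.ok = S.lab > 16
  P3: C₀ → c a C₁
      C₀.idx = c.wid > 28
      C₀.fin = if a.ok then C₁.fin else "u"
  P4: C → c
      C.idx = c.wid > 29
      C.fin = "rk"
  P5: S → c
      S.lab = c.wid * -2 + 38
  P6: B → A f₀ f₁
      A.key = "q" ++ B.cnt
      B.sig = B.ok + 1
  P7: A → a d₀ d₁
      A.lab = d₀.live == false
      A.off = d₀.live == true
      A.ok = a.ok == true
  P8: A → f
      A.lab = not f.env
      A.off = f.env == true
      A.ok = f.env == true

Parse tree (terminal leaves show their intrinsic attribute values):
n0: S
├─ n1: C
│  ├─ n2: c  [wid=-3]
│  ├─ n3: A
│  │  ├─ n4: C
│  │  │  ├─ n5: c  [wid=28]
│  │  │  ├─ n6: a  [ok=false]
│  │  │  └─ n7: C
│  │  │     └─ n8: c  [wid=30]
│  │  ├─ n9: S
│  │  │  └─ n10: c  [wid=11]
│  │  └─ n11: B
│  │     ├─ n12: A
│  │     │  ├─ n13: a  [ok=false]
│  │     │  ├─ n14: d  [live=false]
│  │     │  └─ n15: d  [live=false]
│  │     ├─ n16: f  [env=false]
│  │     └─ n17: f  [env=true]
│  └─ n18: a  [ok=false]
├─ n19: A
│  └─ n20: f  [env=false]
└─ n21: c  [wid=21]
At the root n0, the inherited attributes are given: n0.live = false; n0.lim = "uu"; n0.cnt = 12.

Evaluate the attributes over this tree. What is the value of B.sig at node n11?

29

1. n0.live = false  [given at root]
2. n0.lim = "uu"  [given at root]
3. n0.cnt = 12  [given at root]
4. n2.wid = -3  [terminal]
5. n3.key = "yk"  ["yk"]
6. n5.wid = 28  [terminal]
7. n6.ok = false  [terminal]
8. n8.wid = 30  [terminal]
9. n7.idx = true  [c.wid > 29]
10. n7.fin = "rk"  ["rk"]
11. n4.idx = false  [c.wid > 28]
12. n4.fin = "u"  [if a.ok then C₁.fin else "u"]
13. n9.live = false  [C.idx == true]
14. n9.lim = "uyk"  [C.fin ++ A.key]
15. n9.cnt = 12  [len(A.key) + 10]
16. n10.wid = 11  [terminal]
17. n9.lab = 16  [c.wid * -2 + 38]
18. n11.ok = 28  [S.lab * -1 + 44]
19. n11.cnt = "wyk"  ["w" ++ A.key]
20. n12.key = "qwyk"  ["q" ++ B.cnt]
21. n13.ok = false  [terminal]
22. n14.live = false  [terminal]
23. n15.live = false  [terminal]
24. n12.lab = true  [d₀.live == false]
25. n12.off = false  [d₀.live == true]
26. n12.ok = false  [a.ok == true]
27. n16.env = false  [terminal]
28. n17.env = true  [terminal]
29. n11.sig = 29  [B.ok + 1]
30. n3.lab = false  [C.idx == true]
31. n3.off = false  [C.idx == true]
32. n3.ok = false  [S.lab > 16]
33. n18.ok = false  [terminal]
34. n1.idx = false  [A.off == true]
35. n1.fin = "uw"  ["uw"]
36. n19.key = "uuuw"  [S.lim ++ C.fin]
37. n20.env = false  [terminal]
38. n19.lab = true  [not f.env]
39. n19.off = false  [f.env == true]
40. n19.ok = false  [f.env == true]
41. n21.wid = 21  [terminal]
42. n0.lab = 13  [c.wid + S.cnt - 20]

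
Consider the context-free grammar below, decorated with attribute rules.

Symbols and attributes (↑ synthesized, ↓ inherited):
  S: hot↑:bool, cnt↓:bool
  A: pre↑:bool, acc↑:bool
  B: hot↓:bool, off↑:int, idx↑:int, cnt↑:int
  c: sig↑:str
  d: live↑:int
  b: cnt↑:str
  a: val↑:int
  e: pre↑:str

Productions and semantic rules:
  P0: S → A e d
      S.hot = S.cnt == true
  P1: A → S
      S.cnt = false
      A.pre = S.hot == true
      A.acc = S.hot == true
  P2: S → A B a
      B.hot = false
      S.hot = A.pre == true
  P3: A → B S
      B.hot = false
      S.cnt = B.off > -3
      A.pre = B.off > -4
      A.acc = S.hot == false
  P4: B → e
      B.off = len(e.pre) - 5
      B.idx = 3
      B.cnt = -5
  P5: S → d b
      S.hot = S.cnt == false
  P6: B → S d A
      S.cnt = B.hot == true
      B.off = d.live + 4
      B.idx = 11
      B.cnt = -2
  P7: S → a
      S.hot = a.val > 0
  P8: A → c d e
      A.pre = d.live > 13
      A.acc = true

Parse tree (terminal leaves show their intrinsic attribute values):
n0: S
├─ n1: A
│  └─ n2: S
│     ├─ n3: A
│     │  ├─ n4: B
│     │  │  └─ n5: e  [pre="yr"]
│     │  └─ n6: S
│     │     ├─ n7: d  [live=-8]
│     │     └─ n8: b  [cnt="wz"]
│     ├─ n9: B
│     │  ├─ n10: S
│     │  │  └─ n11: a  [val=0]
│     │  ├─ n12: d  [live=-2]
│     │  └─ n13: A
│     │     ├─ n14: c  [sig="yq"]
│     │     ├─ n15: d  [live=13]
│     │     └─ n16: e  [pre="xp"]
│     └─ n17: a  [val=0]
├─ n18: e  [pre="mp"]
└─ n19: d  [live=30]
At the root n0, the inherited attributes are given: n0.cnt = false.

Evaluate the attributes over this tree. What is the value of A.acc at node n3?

false

1. n0.cnt = false  [given at root]
2. n2.cnt = false  [false]
3. n4.hot = false  [false]
4. n5.pre = "yr"  [terminal]
5. n4.off = -3  [len(e.pre) - 5]
6. n4.idx = 3  [3]
7. n4.cnt = -5  [-5]
8. n6.cnt = false  [B.off > -3]
9. n7.live = -8  [terminal]
10. n8.cnt = "wz"  [terminal]
11. n6.hot = true  [S.cnt == false]
12. n3.pre = true  [B.off > -4]
13. n3.acc = false  [S.hot == false]
14. n9.hot = false  [false]
15. n10.cnt = false  [B.hot == true]
16. n11.val = 0  [terminal]
17. n10.hot = false  [a.val > 0]
18. n12.live = -2  [terminal]
19. n14.sig = "yq"  [terminal]
20. n15.live = 13  [terminal]
21. n16.pre = "xp"  [terminal]
22. n13.pre = false  [d.live > 13]
23. n13.acc = true  [true]
24. n9.off = 2  [d.live + 4]
25. n9.idx = 11  [11]
26. n9.cnt = -2  [-2]
27. n17.val = 0  [terminal]
28. n2.hot = true  [A.pre == true]
29. n1.pre = true  [S.hot == true]
30. n1.acc = true  [S.hot == true]
31. n18.pre = "mp"  [terminal]
32. n19.live = 30  [terminal]
33. n0.hot = false  [S.cnt == true]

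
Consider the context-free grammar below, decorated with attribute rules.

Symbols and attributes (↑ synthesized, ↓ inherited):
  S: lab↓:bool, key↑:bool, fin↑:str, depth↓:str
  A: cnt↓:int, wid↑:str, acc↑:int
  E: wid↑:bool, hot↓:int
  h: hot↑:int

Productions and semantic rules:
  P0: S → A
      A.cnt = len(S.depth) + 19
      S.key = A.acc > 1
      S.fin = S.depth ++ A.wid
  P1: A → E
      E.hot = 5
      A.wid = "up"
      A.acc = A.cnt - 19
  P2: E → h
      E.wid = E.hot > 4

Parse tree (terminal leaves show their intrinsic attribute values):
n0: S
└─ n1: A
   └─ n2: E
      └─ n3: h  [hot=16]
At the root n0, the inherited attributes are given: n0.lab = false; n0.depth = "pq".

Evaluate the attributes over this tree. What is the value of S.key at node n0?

true

1. n0.lab = false  [given at root]
2. n0.depth = "pq"  [given at root]
3. n1.cnt = 21  [len(S.depth) + 19]
4. n2.hot = 5  [5]
5. n3.hot = 16  [terminal]
6. n2.wid = true  [E.hot > 4]
7. n1.wid = "up"  ["up"]
8. n1.acc = 2  [A.cnt - 19]
9. n0.key = true  [A.acc > 1]
10. n0.fin = "pqup"  [S.depth ++ A.wid]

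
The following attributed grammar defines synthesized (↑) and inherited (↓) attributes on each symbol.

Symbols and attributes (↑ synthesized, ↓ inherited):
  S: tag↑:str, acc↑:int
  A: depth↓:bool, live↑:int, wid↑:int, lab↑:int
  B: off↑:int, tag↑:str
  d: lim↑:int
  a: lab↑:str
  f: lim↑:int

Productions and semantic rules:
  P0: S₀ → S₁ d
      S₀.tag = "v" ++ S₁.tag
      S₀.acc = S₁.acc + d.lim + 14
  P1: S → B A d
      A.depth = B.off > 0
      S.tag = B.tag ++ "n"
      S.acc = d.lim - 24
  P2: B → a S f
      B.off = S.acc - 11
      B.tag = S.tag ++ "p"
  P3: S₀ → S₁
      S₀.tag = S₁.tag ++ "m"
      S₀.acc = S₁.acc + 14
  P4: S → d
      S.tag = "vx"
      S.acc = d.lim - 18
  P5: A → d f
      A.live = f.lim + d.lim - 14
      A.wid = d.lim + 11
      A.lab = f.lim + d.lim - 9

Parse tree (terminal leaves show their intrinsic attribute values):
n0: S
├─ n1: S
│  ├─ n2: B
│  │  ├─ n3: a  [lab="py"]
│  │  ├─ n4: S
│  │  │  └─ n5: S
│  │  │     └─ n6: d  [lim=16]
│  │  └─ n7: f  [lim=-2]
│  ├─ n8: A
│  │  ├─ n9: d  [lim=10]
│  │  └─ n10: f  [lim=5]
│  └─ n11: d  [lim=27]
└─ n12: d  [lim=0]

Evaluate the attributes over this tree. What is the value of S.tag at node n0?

1. n3.lab = "py"  [terminal]
2. n6.lim = 16  [terminal]
3. n5.tag = "vx"  ["vx"]
4. n5.acc = -2  [d.lim - 18]
5. n4.tag = "vxm"  [S₁.tag ++ "m"]
6. n4.acc = 12  [S₁.acc + 14]
7. n7.lim = -2  [terminal]
8. n2.off = 1  [S.acc - 11]
9. n2.tag = "vxmp"  [S.tag ++ "p"]
10. n8.depth = true  [B.off > 0]
11. n9.lim = 10  [terminal]
12. n10.lim = 5  [terminal]
13. n8.live = 1  [f.lim + d.lim - 14]
14. n8.wid = 21  [d.lim + 11]
15. n8.lab = 6  [f.lim + d.lim - 9]
16. n11.lim = 27  [terminal]
17. n1.tag = "vxmpn"  [B.tag ++ "n"]
18. n1.acc = 3  [d.lim - 24]
19. n12.lim = 0  [terminal]
20. n0.tag = "vvxmpn"  ["v" ++ S₁.tag]
21. n0.acc = 17  [S₁.acc + d.lim + 14]

"vvxmpn"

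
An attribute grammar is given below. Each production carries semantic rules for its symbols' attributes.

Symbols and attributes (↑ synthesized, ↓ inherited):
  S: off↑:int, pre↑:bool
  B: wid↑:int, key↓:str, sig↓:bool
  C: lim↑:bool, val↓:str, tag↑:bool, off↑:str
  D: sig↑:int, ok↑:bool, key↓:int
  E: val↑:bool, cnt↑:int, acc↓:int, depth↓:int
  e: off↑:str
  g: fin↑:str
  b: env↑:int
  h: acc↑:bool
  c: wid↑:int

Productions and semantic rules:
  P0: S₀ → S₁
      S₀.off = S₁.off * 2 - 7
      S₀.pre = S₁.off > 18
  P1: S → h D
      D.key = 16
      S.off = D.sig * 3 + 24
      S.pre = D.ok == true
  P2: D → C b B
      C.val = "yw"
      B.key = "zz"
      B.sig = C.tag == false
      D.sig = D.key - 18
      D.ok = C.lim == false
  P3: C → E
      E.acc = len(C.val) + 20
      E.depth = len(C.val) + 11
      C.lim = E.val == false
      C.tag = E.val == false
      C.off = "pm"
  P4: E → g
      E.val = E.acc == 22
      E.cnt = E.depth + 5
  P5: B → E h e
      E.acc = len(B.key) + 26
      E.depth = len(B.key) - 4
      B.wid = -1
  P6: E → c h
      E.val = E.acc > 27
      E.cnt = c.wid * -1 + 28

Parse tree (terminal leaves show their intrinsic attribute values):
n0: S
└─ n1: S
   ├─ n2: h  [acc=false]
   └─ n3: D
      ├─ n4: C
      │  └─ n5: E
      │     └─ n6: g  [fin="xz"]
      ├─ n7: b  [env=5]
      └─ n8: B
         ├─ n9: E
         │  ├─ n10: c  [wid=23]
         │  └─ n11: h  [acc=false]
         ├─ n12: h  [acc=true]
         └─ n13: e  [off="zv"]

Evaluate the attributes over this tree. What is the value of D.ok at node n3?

true

1. n2.acc = false  [terminal]
2. n3.key = 16  [16]
3. n4.val = "yw"  ["yw"]
4. n5.acc = 22  [len(C.val) + 20]
5. n5.depth = 13  [len(C.val) + 11]
6. n6.fin = "xz"  [terminal]
7. n5.val = true  [E.acc == 22]
8. n5.cnt = 18  [E.depth + 5]
9. n4.lim = false  [E.val == false]
10. n4.tag = false  [E.val == false]
11. n4.off = "pm"  ["pm"]
12. n7.env = 5  [terminal]
13. n8.key = "zz"  ["zz"]
14. n8.sig = true  [C.tag == false]
15. n9.acc = 28  [len(B.key) + 26]
16. n9.depth = -2  [len(B.key) - 4]
17. n10.wid = 23  [terminal]
18. n11.acc = false  [terminal]
19. n9.val = true  [E.acc > 27]
20. n9.cnt = 5  [c.wid * -1 + 28]
21. n12.acc = true  [terminal]
22. n13.off = "zv"  [terminal]
23. n8.wid = -1  [-1]
24. n3.sig = -2  [D.key - 18]
25. n3.ok = true  [C.lim == false]
26. n1.off = 18  [D.sig * 3 + 24]
27. n1.pre = true  [D.ok == true]
28. n0.off = 29  [S₁.off * 2 - 7]
29. n0.pre = false  [S₁.off > 18]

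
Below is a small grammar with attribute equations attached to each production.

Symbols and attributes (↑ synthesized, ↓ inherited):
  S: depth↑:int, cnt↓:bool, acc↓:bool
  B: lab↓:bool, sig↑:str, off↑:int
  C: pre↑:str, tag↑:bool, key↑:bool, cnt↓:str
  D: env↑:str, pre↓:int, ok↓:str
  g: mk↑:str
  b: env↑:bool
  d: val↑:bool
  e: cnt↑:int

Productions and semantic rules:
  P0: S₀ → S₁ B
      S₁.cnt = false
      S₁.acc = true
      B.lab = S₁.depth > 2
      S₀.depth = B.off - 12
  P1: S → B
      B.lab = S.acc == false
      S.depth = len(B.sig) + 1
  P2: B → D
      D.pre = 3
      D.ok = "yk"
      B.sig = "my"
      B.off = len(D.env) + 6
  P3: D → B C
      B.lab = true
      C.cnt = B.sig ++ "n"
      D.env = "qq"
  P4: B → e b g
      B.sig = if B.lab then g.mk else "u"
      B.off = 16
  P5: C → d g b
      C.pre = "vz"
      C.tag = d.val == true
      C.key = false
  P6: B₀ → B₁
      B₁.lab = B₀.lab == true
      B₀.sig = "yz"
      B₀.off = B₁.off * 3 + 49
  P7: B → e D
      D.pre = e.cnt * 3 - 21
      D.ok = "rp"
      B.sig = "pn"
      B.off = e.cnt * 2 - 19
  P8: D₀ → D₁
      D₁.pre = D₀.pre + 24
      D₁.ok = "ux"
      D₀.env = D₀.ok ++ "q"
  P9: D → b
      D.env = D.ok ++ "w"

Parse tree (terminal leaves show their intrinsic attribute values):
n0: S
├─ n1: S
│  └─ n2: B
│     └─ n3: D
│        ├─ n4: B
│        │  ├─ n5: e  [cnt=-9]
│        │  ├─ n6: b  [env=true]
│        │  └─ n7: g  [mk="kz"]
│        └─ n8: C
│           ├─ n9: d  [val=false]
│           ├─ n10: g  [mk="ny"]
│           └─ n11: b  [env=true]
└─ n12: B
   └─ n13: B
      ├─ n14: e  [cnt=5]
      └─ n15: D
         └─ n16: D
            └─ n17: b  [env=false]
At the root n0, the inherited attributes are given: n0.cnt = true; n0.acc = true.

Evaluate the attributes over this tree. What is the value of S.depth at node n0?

10

1. n0.cnt = true  [given at root]
2. n0.acc = true  [given at root]
3. n1.cnt = false  [false]
4. n1.acc = true  [true]
5. n2.lab = false  [S.acc == false]
6. n3.pre = 3  [3]
7. n3.ok = "yk"  ["yk"]
8. n4.lab = true  [true]
9. n5.cnt = -9  [terminal]
10. n6.env = true  [terminal]
11. n7.mk = "kz"  [terminal]
12. n4.sig = "kz"  [if B.lab then g.mk else "u"]
13. n4.off = 16  [16]
14. n8.cnt = "kzn"  [B.sig ++ "n"]
15. n9.val = false  [terminal]
16. n10.mk = "ny"  [terminal]
17. n11.env = true  [terminal]
18. n8.pre = "vz"  ["vz"]
19. n8.tag = false  [d.val == true]
20. n8.key = false  [false]
21. n3.env = "qq"  ["qq"]
22. n2.sig = "my"  ["my"]
23. n2.off = 8  [len(D.env) + 6]
24. n1.depth = 3  [len(B.sig) + 1]
25. n12.lab = true  [S₁.depth > 2]
26. n13.lab = true  [B₀.lab == true]
27. n14.cnt = 5  [terminal]
28. n15.pre = -6  [e.cnt * 3 - 21]
29. n15.ok = "rp"  ["rp"]
30. n16.pre = 18  [D₀.pre + 24]
31. n16.ok = "ux"  ["ux"]
32. n17.env = false  [terminal]
33. n16.env = "uxw"  [D.ok ++ "w"]
34. n15.env = "rpq"  [D₀.ok ++ "q"]
35. n13.sig = "pn"  ["pn"]
36. n13.off = -9  [e.cnt * 2 - 19]
37. n12.sig = "yz"  ["yz"]
38. n12.off = 22  [B₁.off * 3 + 49]
39. n0.depth = 10  [B.off - 12]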